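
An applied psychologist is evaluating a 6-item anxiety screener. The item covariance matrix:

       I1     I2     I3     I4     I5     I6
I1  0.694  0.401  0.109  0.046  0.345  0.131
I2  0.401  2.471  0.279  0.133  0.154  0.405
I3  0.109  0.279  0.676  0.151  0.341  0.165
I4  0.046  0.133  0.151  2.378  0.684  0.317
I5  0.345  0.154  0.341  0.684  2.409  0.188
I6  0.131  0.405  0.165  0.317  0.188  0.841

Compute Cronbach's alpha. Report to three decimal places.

α = 0.538

Σσᵢ² = 0.694 + 2.471 + 0.676 + 2.378 + 2.409 + 0.841 = 9.469
Sum of off-diagonal covariances = 3.849
total variance = 9.469 + 2 × 3.849 = 17.167
α = (k/(k−1))·(1 − Σσᵢ²/total variance) = (6/5)·(1 − 9.469/17.167) = 0.538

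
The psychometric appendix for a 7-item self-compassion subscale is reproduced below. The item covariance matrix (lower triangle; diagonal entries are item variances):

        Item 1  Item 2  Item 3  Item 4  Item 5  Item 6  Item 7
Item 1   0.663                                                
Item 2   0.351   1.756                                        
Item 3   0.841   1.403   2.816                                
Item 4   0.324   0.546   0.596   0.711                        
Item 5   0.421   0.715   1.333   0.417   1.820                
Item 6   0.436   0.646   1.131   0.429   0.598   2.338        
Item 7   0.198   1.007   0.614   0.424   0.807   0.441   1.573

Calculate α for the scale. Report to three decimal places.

Σσ²ᵢ = 0.663 + 1.756 + 2.816 + 0.711 + 1.820 + 2.338 + 1.573 = 11.677
Sum of off-diagonal covariances = 13.678
total variance = 11.677 + 2 × 13.678 = 39.033
α = (k/(k−1))·(1 − Σσ²ᵢ/total variance) = (7/6)·(1 − 11.677/39.033) = 0.818

α = 0.818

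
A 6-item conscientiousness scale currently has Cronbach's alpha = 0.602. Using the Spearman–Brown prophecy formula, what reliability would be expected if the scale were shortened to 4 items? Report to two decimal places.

predicted reliability = 0.50

Length factor m = 4/6 = 0.6667
α' = m·α / (1 − (1−m)·α)
   = 4/6 × 0.602 / (1 − (1 − 4/6) × 0.602)
   = 0.4013 / 0.7993 = 0.50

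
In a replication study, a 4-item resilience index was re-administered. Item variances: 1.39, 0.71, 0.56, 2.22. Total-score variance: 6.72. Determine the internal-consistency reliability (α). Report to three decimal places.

α = 0.365

ΣVar(i) = 1.39 + 0.71 + 0.56 + 2.22 = 4.88
α = (k/(k−1))·(1 − ΣVar(i)/total variance) = (4/3)·(1 − 4.88/6.72) = 0.365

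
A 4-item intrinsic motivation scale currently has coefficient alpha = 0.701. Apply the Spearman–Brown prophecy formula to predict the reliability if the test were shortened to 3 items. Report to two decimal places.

Length factor m = 3/4 = 0.7500
α' = m·α / (1 − (1−m)·α)
   = 3/4 × 0.701 / (1 − (1 − 3/4) × 0.701)
   = 0.5257 / 0.8247 = 0.64

predicted reliability = 0.64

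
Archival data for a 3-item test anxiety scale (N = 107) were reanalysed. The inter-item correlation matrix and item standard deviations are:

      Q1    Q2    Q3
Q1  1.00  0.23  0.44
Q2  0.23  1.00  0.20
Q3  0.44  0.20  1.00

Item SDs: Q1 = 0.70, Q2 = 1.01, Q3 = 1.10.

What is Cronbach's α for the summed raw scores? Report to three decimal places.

Σσ²ᵢ = 0.70² + 1.01² + 1.10² = 2.7201
Covariances σ_ij = r_ij · s_i · s_j:
  σ(Q1,Q2) = 0.23 × 0.70 × 1.01 = 0.1626
  σ(Q1,Q3) = 0.44 × 0.70 × 1.10 = 0.3388
  σ(Q2,Q3) = 0.20 × 1.01 × 1.10 = 0.2222
σ²_T = Σσ²ᵢ + 2·Σσ_ij = 2.7201 + 2 × 0.7236 = 4.1673
α = (3/2)·(1 − 2.7201/4.1673) = 0.521

α = 0.521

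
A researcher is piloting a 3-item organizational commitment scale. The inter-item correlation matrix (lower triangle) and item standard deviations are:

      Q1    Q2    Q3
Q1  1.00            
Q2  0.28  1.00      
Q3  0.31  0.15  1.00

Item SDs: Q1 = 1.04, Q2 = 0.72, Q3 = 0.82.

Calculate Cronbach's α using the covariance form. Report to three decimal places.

Σσ²ᵢ = 1.04² + 0.72² + 0.82² = 2.2724
Covariances σ_ij = r_ij · s_i · s_j:
  σ(Q1,Q2) = 0.28 × 1.04 × 0.72 = 0.2097
  σ(Q1,Q3) = 0.31 × 1.04 × 0.82 = 0.2644
  σ(Q2,Q3) = 0.15 × 0.72 × 0.82 = 0.0886
σ²_T = Σσ²ᵢ + 2·Σσ_ij = 2.2724 + 2 × 0.5627 = 3.3978
α = (3/2)·(1 − 2.2724/3.3978) = 0.497

Cronbach's α = 0.497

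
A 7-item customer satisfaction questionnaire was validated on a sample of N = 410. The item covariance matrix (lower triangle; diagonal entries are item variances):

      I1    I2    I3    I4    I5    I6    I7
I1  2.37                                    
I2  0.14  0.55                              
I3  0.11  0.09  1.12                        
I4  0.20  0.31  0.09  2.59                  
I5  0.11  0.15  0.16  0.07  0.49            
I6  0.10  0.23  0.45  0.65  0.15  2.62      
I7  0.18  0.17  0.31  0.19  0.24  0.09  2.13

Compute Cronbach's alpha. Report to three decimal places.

ΣVar(i) = 2.37 + 0.55 + 1.12 + 2.59 + 0.49 + 2.62 + 2.13 = 11.87
Σ_{i<j} σ_ij = 4.19
σ²_total = 11.87 + 2 × 4.19 = 20.25
α = (k/(k−1))·(1 − ΣVar(i)/σ²_total) = (7/6)·(1 − 11.87/20.25) = 0.483

Cronbach's alpha = 0.483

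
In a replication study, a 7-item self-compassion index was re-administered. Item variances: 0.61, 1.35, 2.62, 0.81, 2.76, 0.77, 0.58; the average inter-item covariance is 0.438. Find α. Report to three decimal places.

α = 0.769

Σσᵢ² = 0.61 + 1.35 + 2.62 + 0.81 + 2.76 + 0.77 + 0.58 = 9.50
Sum of the 21 distinct covariances = 21 × 0.438 = 9.198
σ²_total = Σσᵢ² + 2·Σcov = 9.50 + 2 × 9.198 = 27.896
α = (7/6)·(1 − 9.50/27.896) = 0.769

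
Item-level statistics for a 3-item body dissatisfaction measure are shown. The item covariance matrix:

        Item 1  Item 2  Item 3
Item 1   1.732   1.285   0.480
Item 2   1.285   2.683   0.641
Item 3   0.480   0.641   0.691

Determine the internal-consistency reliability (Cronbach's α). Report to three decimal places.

Cronbach's α = 0.728

Σσ²ᵢ = 1.732 + 2.683 + 0.691 = 5.106
Sum of off-diagonal covariances = 2.406
Var(T) = 5.106 + 2 × 2.406 = 9.918
α = (k/(k−1))·(1 − Σσ²ᵢ/Var(T)) = (3/2)·(1 − 5.106/9.918) = 0.728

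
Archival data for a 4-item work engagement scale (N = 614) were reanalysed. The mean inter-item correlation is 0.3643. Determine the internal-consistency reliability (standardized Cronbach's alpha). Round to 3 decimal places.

standardized Cronbach's alpha = 0.696

Standardized α = k·r̄ / (1 + (k−1)·r̄) = 4 × 0.3643 / (1 + 3 × 0.3643)
  = 1.4572 / 2.0929 = 0.696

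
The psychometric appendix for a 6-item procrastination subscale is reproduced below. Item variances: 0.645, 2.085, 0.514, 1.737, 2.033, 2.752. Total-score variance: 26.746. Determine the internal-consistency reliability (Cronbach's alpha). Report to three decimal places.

α = 0.762

sum of item variances = 0.645 + 2.085 + 0.514 + 1.737 + 2.033 + 2.752 = 9.766
α = (k/(k−1))·(1 − sum of item variances/Var(T)) = (6/5)·(1 − 9.766/26.746) = 0.762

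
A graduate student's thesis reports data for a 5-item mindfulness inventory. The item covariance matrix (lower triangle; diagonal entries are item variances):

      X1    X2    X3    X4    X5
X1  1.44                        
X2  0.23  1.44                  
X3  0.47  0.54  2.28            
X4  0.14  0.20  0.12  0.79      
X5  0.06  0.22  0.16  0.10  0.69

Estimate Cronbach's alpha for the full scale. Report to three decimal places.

ΣVar(i) = 1.44 + 1.44 + 2.28 + 0.79 + 0.69 = 6.64
Sum of off-diagonal covariances = 2.24
total variance = 6.64 + 2 × 2.24 = 11.12
α = (k/(k−1))·(1 − ΣVar(i)/total variance) = (5/4)·(1 − 6.64/11.12) = 0.504

Cronbach's alpha = 0.504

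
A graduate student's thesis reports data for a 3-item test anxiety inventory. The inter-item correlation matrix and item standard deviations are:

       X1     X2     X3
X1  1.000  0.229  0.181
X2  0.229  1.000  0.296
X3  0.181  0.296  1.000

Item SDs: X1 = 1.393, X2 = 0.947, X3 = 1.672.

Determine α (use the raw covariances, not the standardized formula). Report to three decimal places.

α = 0.446

Σσ²ᵢ = 1.393² + 0.947² + 1.672² = 5.6328
Covariances σ_ij = r_ij · s_i · s_j:
  σ(X1,X2) = 0.229 × 1.393 × 0.947 = 0.3021
  σ(X1,X3) = 0.181 × 1.393 × 1.672 = 0.4216
  σ(X2,X3) = 0.296 × 0.947 × 1.672 = 0.4687
σ²_T = Σσ²ᵢ + 2·Σσ_ij = 5.6328 + 2 × 1.1924 = 8.0176
α = (3/2)·(1 − 5.6328/8.0176) = 0.446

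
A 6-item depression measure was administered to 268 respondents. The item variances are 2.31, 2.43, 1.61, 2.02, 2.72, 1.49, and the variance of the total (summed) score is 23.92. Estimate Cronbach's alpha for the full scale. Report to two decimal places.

α = 0.57

sum of item variances = 2.31 + 2.43 + 1.61 + 2.02 + 2.72 + 1.49 = 12.58
α = (k/(k−1))·(1 − sum of item variances/σ²_T) = (6/5)·(1 − 12.58/23.92) = 0.57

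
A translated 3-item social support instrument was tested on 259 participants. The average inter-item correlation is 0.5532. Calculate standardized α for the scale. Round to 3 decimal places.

α = 0.788

Standardized α = k·r̄ / (1 + (k−1)·r̄) = 3 × 0.5532 / (1 + 2 × 0.5532)
  = 1.6596 / 2.1064 = 0.788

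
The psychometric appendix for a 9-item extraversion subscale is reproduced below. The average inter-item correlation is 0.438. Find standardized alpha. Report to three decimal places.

standardized alpha = 0.875

Standardized α = k·r̄ / (1 + (k−1)·r̄) = 9 × 0.438 / (1 + 8 × 0.438)
  = 3.9420 / 4.5040 = 0.875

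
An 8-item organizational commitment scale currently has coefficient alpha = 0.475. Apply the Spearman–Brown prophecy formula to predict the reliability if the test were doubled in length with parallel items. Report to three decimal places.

predicted reliability = 0.644

Length factor m = 2
α' = m·α / (1 + (m−1)·α)
   = 2 × 0.475 / (1 + (2 − 1) × 0.475)
   = 0.9500 / 1.4750 = 0.644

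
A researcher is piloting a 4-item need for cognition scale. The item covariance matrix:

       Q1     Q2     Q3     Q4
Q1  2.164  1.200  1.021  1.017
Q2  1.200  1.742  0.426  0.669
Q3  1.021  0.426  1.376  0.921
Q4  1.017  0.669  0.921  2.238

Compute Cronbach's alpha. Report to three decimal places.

Σσᵢ² = 2.164 + 1.742 + 1.376 + 2.238 = 7.520
Σ_{i<j} σ_ij = 5.254
total variance = 7.520 + 2 × 5.254 = 18.028
α = (k/(k−1))·(1 − Σσᵢ²/total variance) = (4/3)·(1 − 7.520/18.028) = 0.777

α = 0.777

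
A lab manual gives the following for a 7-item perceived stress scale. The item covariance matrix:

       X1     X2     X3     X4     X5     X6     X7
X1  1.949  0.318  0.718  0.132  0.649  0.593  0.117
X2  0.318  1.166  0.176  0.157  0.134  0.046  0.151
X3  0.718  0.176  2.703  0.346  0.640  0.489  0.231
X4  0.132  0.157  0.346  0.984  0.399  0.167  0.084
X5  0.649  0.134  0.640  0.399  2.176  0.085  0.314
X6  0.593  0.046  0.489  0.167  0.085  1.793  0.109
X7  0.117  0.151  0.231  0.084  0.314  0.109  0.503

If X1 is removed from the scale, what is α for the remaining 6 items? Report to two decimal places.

α = 0.52

Remaining items: X2, X3, X4, X5, X6, X7 (k = 6).
sum of item variances = 1.166 + 2.703 + 0.984 + 2.176 + 1.793 + 0.503 = 9.325
Var(T) = 9.325 + 2 × 3.528 = 16.381
α (item deleted) = (6/5)·(1 − 9.325/16.381) = 0.52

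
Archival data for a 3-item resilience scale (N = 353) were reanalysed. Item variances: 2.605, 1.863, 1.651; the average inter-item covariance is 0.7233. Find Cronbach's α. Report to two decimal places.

α = 0.62

Σσᵢ² = 2.605 + 1.863 + 1.651 = 6.119
Sum of the 3 distinct covariances = 3 × 0.7233 = 2.1699
σ²_total = Σσᵢ² + 2·Σcov = 6.119 + 2 × 2.1699 = 10.4588
α = (3/2)·(1 − 6.119/10.4588) = 0.62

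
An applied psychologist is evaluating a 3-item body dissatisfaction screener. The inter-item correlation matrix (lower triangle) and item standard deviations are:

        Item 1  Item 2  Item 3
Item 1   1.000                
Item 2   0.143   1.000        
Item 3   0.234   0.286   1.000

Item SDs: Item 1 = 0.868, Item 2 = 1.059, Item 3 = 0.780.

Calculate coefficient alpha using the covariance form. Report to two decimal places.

coefficient alpha = 0.45

Σσ²ᵢ = 0.868² + 1.059² + 0.780² = 2.4833
Covariances σ_ij = r_ij · s_i · s_j:
  σ(Item 1,Item 2) = 0.143 × 0.868 × 1.059 = 0.1314
  σ(Item 1,Item 3) = 0.234 × 0.868 × 0.780 = 0.1584
  σ(Item 2,Item 3) = 0.286 × 1.059 × 0.780 = 0.2362
σ²_T = Σσ²ᵢ + 2·Σσ_ij = 2.4833 + 2 × 0.5260 = 3.5353
α = (3/2)·(1 − 2.4833/3.5353) = 0.45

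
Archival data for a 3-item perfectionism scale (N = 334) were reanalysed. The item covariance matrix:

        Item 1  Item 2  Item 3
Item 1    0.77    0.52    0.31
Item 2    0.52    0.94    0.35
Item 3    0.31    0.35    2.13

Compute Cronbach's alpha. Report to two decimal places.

Cronbach's alpha = 0.57

Σσ²ᵢ = 0.77 + 0.94 + 2.13 = 3.84
Sum of the distinct covariances = 1.18
σ²_T = 3.84 + 2 × 1.18 = 6.20
α = (k/(k−1))·(1 − Σσ²ᵢ/σ²_T) = (3/2)·(1 − 3.84/6.20) = 0.57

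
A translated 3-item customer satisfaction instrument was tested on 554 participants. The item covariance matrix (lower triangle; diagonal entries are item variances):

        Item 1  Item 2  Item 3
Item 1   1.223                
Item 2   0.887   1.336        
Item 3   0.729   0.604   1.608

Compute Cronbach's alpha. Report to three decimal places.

Σσ²ᵢ = 1.223 + 1.336 + 1.608 = 4.167
Sum of off-diagonal covariances = 2.220
σ²_total = 4.167 + 2 × 2.220 = 8.607
α = (k/(k−1))·(1 − Σσ²ᵢ/σ²_total) = (3/2)·(1 − 4.167/8.607) = 0.774

α = 0.774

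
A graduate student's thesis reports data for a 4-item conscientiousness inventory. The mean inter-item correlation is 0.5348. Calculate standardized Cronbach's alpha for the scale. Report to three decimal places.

Standardized α = k·r̄ / (1 + (k−1)·r̄) = 4 × 0.5348 / (1 + 3 × 0.5348)
  = 2.1392 / 2.6044 = 0.821

standardized Cronbach's alpha = 0.821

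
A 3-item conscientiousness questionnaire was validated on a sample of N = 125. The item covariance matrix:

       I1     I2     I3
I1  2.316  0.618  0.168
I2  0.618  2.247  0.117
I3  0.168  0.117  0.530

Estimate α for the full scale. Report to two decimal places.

Σσ²ᵢ = 2.316 + 2.247 + 0.530 = 5.093
Sum of off-diagonal covariances = 0.903
Var(T) = 5.093 + 2 × 0.903 = 6.899
α = (k/(k−1))·(1 − Σσ²ᵢ/Var(T)) = (3/2)·(1 − 5.093/6.899) = 0.39

α = 0.39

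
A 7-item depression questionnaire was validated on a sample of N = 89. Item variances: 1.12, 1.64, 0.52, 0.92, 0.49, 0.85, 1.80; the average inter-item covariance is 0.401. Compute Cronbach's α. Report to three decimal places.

α = 0.813

ΣVar(i) = 1.12 + 1.64 + 0.52 + 0.92 + 0.49 + 0.85 + 1.80 = 7.34
Sum of the 21 distinct covariances = 21 × 0.401 = 8.421
σ²_total = ΣVar(i) + 2·Σcov = 7.34 + 2 × 8.421 = 24.182
α = (7/6)·(1 − 7.34/24.182) = 0.813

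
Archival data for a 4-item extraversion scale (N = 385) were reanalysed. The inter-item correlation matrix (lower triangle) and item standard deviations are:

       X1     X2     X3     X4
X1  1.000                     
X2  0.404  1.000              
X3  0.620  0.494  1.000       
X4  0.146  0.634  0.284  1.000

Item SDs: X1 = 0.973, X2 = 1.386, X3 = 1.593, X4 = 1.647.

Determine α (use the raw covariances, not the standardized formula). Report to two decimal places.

Σσ²ᵢ = 0.973² + 1.386² + 1.593² + 1.647² = 8.1180
Covariances σ_ij = r_ij · s_i · s_j:
  σ(X1,X2) = 0.404 × 0.973 × 1.386 = 0.5448
  σ(X1,X3) = 0.620 × 0.973 × 1.593 = 0.9610
  σ(X1,X4) = 0.146 × 0.973 × 1.647 = 0.2340
  σ(X2,X3) = 0.494 × 1.386 × 1.593 = 1.0907
  σ(X2,X4) = 0.634 × 1.386 × 1.647 = 1.4473
  σ(X3,X4) = 0.284 × 1.593 × 1.647 = 0.7451
σ²_T = Σσ²ᵢ + 2·Σσ_ij = 8.1180 + 2 × 5.0229 = 18.1638
α = (4/3)·(1 − 8.1180/18.1638) = 0.74

α = 0.74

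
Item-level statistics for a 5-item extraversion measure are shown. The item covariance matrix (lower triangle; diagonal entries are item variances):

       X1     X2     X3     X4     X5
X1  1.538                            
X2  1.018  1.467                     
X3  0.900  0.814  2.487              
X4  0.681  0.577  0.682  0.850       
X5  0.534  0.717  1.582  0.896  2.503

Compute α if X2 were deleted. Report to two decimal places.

Remaining items: X1, X3, X4, X5 (k = 4).
sum of item variances = 1.538 + 2.487 + 0.850 + 2.503 = 7.378
total variance = 7.378 + 2 × 5.275 = 17.928
α (item deleted) = (4/3)·(1 − 7.378/17.928) = 0.78

α = 0.78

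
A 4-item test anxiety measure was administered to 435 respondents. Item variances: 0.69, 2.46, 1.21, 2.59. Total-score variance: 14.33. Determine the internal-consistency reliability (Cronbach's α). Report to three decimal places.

ΣVar(i) = 0.69 + 2.46 + 1.21 + 2.59 = 6.95
α = (k/(k−1))·(1 − ΣVar(i)/Var(T)) = (4/3)·(1 − 6.95/14.33) = 0.687

α = 0.687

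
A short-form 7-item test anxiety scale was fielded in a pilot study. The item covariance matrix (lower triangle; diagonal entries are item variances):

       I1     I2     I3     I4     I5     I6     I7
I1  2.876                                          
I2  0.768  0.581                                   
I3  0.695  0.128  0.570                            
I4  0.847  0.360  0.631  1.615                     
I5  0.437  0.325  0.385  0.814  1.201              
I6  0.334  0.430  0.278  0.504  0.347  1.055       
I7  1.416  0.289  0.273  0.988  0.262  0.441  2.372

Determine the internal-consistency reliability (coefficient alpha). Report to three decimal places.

Σσᵢ² = 2.876 + 0.581 + 0.570 + 1.615 + 1.201 + 1.055 + 2.372 = 10.270
Sum of the distinct covariances = 10.952
Var(T) = 10.270 + 2 × 10.952 = 32.174
α = (k/(k−1))·(1 − Σσᵢ²/Var(T)) = (7/6)·(1 − 10.270/32.174) = 0.794

α = 0.794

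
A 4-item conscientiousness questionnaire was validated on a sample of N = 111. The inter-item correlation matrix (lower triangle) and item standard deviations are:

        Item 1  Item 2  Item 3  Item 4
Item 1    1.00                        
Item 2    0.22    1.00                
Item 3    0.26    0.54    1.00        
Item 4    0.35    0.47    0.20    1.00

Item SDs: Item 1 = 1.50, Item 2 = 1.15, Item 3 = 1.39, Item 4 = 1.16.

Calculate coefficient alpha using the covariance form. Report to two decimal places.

Σσ²ᵢ = 1.50² + 1.15² + 1.39² + 1.16² = 6.8502
Covariances σ_ij = r_ij · s_i · s_j:
  σ(Item 1,Item 2) = 0.22 × 1.50 × 1.15 = 0.3795
  σ(Item 1,Item 3) = 0.26 × 1.50 × 1.39 = 0.5421
  σ(Item 1,Item 4) = 0.35 × 1.50 × 1.16 = 0.6090
  σ(Item 2,Item 3) = 0.54 × 1.15 × 1.39 = 0.8632
  σ(Item 2,Item 4) = 0.47 × 1.15 × 1.16 = 0.6270
  σ(Item 3,Item 4) = 0.20 × 1.39 × 1.16 = 0.3225
σ²_T = Σσ²ᵢ + 2·Σσ_ij = 6.8502 + 2 × 3.3433 = 13.5368
α = (4/3)·(1 − 6.8502/13.5368) = 0.66

α = 0.66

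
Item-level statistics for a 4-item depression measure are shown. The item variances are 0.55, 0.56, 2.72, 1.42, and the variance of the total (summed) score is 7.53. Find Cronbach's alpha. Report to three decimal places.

α = 0.404

ΣVar(i) = 0.55 + 0.56 + 2.72 + 1.42 = 5.25
α = (k/(k−1))·(1 − ΣVar(i)/total variance) = (4/3)·(1 − 5.25/7.53) = 0.404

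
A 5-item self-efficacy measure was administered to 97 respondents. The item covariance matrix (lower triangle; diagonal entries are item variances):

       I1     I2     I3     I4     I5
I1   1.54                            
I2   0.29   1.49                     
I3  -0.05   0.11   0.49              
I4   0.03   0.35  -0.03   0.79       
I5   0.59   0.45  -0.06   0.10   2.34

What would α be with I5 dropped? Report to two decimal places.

α = 0.33

Remaining items: I1, I2, I3, I4 (k = 4).
ΣVar(i) = 1.54 + 1.49 + 0.49 + 0.79 = 4.31
σ²_T = 4.31 + 2 × 0.70 = 5.71
α (item deleted) = (4/3)·(1 − 4.31/5.71) = 0.33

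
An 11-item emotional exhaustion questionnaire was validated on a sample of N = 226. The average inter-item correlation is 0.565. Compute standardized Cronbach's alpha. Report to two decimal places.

Standardized α = k·r̄ / (1 + (k−1)·r̄) = 11 × 0.565 / (1 + 10 × 0.565)
  = 6.2150 / 6.6500 = 0.93

standardized Cronbach's alpha = 0.93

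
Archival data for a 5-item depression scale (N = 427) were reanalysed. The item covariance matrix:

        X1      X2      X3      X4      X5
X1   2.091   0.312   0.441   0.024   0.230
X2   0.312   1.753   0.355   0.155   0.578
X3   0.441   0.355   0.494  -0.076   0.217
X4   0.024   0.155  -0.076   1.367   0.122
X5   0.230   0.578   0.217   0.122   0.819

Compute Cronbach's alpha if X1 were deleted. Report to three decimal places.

Cronbach's alpha = 0.505

Remaining items: X2, X3, X4, X5 (k = 4).
ΣVar(i) = 1.753 + 0.494 + 1.367 + 0.819 = 4.433
σ²_total = 4.433 + 2 × 1.351 = 7.135
α (item deleted) = (4/3)·(1 − 4.433/7.135) = 0.505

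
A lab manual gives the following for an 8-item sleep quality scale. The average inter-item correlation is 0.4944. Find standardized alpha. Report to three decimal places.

Standardized α = k·r̄ / (1 + (k−1)·r̄) = 8 × 0.4944 / (1 + 7 × 0.4944)
  = 3.9552 / 4.4608 = 0.887

standardized alpha = 0.887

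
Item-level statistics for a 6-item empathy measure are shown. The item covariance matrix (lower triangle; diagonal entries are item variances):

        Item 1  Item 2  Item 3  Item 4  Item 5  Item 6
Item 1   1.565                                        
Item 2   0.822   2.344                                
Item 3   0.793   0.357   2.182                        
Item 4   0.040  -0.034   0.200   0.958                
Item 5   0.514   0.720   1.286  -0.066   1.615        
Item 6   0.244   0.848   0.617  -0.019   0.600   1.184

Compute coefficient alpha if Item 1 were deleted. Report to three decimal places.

Remaining items: Item 2, Item 3, Item 4, Item 5, Item 6 (k = 5).
Σσᵢ² = 2.344 + 2.182 + 0.958 + 1.615 + 1.184 = 8.283
Var(T) = 8.283 + 2 × 4.509 = 17.301
α (item deleted) = (5/4)·(1 − 8.283/17.301) = 0.652

coefficient alpha = 0.652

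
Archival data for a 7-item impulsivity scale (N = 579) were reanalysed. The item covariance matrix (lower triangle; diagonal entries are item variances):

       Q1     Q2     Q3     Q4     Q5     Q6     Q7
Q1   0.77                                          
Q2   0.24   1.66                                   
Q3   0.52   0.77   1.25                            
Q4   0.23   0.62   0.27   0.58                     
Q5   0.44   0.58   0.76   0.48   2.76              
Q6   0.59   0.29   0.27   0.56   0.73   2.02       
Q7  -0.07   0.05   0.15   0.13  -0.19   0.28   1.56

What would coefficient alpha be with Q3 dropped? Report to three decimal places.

Remaining items: Q1, Q2, Q4, Q5, Q6, Q7 (k = 6).
Σσᵢ² = 0.77 + 1.66 + 0.58 + 2.76 + 2.02 + 1.56 = 9.35
total variance = 9.35 + 2 × 4.96 = 19.27
α (item deleted) = (6/5)·(1 − 9.35/19.27) = 0.618

coefficient alpha = 0.618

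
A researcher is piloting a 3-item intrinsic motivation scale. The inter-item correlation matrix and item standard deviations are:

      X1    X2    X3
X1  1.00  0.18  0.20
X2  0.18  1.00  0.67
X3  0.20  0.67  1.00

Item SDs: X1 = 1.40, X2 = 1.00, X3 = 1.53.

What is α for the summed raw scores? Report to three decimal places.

Σσ²ᵢ = 1.40² + 1.00² + 1.53² = 5.3009
Covariances σ_ij = r_ij · s_i · s_j:
  σ(X1,X2) = 0.18 × 1.40 × 1.00 = 0.2520
  σ(X1,X3) = 0.20 × 1.40 × 1.53 = 0.4284
  σ(X2,X3) = 0.67 × 1.00 × 1.53 = 1.0251
σ²_T = Σσ²ᵢ + 2·Σσ_ij = 5.3009 + 2 × 1.7055 = 8.7119
α = (3/2)·(1 − 5.3009/8.7119) = 0.587

α = 0.587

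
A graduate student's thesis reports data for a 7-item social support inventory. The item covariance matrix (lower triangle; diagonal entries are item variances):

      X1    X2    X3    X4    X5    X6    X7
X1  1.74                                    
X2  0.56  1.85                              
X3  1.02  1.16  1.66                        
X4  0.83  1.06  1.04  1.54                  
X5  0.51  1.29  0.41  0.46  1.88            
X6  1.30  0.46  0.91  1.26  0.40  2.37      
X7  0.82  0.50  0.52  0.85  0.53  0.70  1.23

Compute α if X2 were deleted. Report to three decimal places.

α = 0.827

Remaining items: X1, X3, X4, X5, X6, X7 (k = 6).
sum of item variances = 1.74 + 1.66 + 1.54 + 1.88 + 2.37 + 1.23 = 10.42
σ²_T = 10.42 + 2 × 11.56 = 33.54
α (item deleted) = (6/5)·(1 − 10.42/33.54) = 0.827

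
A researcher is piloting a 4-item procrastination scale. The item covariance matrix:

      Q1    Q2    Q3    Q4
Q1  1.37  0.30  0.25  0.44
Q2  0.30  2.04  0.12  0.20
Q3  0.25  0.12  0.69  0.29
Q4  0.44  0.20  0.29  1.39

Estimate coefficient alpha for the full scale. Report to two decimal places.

coefficient alpha = 0.49

ΣVar(i) = 1.37 + 2.04 + 0.69 + 1.39 = 5.49
Sum of the distinct covariances = 1.60
σ²_T = 5.49 + 2 × 1.60 = 8.69
α = (k/(k−1))·(1 − ΣVar(i)/σ²_T) = (4/3)·(1 − 5.49/8.69) = 0.49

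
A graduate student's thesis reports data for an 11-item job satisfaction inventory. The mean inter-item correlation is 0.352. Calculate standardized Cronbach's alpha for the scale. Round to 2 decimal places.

standardized Cronbach's alpha = 0.86

Standardized α = k·r̄ / (1 + (k−1)·r̄) = 11 × 0.352 / (1 + 10 × 0.352)
  = 3.8720 / 4.5200 = 0.86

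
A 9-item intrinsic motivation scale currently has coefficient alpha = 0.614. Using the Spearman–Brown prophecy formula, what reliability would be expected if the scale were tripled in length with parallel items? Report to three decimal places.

Length factor m = 3
α' = m·α / (1 + (m−1)·α)
   = 3 × 0.614 / (1 + (3 − 1) × 0.614)
   = 1.8420 / 2.2280 = 0.827

predicted reliability = 0.827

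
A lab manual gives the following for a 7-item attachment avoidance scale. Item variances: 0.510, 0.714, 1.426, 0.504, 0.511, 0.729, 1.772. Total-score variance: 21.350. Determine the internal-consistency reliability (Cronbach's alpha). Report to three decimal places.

Σσ²ᵢ = 0.510 + 0.714 + 1.426 + 0.504 + 0.511 + 0.729 + 1.772 = 6.166
α = (k/(k−1))·(1 − Σσ²ᵢ/Var(T)) = (7/6)·(1 − 6.166/21.350) = 0.830

Cronbach's alpha = 0.830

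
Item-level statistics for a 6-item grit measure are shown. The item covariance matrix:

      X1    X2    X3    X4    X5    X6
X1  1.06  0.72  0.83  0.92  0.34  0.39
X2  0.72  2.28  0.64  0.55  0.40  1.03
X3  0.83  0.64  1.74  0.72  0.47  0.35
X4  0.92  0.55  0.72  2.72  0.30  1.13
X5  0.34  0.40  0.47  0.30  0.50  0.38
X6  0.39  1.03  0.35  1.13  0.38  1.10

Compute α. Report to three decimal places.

Σσ²ᵢ = 1.06 + 2.28 + 1.74 + 2.72 + 0.50 + 1.10 = 9.40
Sum of the distinct covariances = 9.17
total variance = 9.40 + 2 × 9.17 = 27.74
α = (k/(k−1))·(1 − Σσ²ᵢ/total variance) = (6/5)·(1 − 9.40/27.74) = 0.793

α = 0.793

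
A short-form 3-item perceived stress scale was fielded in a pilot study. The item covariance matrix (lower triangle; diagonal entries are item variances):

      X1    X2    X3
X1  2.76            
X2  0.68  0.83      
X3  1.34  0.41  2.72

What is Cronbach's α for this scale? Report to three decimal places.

ΣVar(i) = 2.76 + 0.83 + 2.72 = 6.31
Σ_{i<j} σ_ij = 2.43
σ²_total = 6.31 + 2 × 2.43 = 11.17
α = (k/(k−1))·(1 − ΣVar(i)/σ²_total) = (3/2)·(1 − 6.31/11.17) = 0.653

α = 0.653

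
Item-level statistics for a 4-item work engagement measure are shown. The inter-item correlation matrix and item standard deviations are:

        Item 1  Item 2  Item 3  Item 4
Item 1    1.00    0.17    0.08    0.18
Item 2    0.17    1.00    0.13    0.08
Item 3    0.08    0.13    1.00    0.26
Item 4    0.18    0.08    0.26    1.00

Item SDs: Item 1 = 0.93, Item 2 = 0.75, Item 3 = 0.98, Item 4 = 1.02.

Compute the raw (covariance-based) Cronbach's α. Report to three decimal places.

Σσ²ᵢ = 0.93² + 0.75² + 0.98² + 1.02² = 3.4282
Covariances σ_ij = r_ij · s_i · s_j:
  σ(Item 1,Item 2) = 0.17 × 0.93 × 0.75 = 0.1186
  σ(Item 1,Item 3) = 0.08 × 0.93 × 0.98 = 0.0729
  σ(Item 1,Item 4) = 0.18 × 0.93 × 1.02 = 0.1707
  σ(Item 2,Item 3) = 0.13 × 0.75 × 0.98 = 0.0955
  σ(Item 2,Item 4) = 0.08 × 0.75 × 1.02 = 0.0612
  σ(Item 3,Item 4) = 0.26 × 0.98 × 1.02 = 0.2599
σ²_T = Σσ²ᵢ + 2·Σσ_ij = 3.4282 + 2 × 0.7788 = 4.9858
α = (4/3)·(1 − 3.4282/4.9858) = 0.417

Cronbach's α = 0.417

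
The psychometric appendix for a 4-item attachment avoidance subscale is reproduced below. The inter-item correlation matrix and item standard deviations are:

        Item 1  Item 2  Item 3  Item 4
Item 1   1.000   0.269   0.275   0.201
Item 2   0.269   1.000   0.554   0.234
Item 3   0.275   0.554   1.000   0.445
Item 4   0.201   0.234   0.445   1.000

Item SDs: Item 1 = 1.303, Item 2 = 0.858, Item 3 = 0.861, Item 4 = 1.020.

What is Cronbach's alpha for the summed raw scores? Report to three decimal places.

Σσ²ᵢ = 1.303² + 0.858² + 0.861² + 1.020² = 4.2157
Covariances σ_ij = r_ij · s_i · s_j:
  σ(Item 1,Item 2) = 0.269 × 1.303 × 0.858 = 0.3007
  σ(Item 1,Item 3) = 0.275 × 1.303 × 0.861 = 0.3085
  σ(Item 1,Item 4) = 0.201 × 1.303 × 1.020 = 0.2671
  σ(Item 2,Item 3) = 0.554 × 0.858 × 0.861 = 0.4093
  σ(Item 2,Item 4) = 0.234 × 0.858 × 1.020 = 0.2048
  σ(Item 3,Item 4) = 0.445 × 0.861 × 1.020 = 0.3908
σ²_T = Σσ²ᵢ + 2·Σσ_ij = 4.2157 + 2 × 1.8812 = 7.9781
α = (4/3)·(1 − 4.2157/7.9781) = 0.629

Cronbach's alpha = 0.629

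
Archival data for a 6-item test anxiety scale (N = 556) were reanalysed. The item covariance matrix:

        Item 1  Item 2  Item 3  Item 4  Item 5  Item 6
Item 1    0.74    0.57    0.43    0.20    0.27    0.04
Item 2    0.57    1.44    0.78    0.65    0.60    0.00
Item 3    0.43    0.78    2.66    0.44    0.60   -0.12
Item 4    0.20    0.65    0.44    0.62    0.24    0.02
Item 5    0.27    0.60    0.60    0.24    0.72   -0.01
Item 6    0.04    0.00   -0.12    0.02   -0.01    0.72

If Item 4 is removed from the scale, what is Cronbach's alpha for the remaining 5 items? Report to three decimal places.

α = 0.627

Remaining items: Item 1, Item 2, Item 3, Item 5, Item 6 (k = 5).
Σσ²ᵢ = 0.74 + 1.44 + 2.66 + 0.72 + 0.72 = 6.28
σ²_T = 6.28 + 2 × 3.16 = 12.60
α (item deleted) = (5/4)·(1 − 6.28/12.60) = 0.627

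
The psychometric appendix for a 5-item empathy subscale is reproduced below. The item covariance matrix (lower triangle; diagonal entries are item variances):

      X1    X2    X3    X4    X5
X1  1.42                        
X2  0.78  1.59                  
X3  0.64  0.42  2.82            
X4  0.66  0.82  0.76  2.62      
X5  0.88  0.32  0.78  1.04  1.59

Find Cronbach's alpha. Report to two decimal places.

α = 0.73

ΣVar(i) = 1.42 + 1.59 + 2.82 + 2.62 + 1.59 = 10.04
Sum of off-diagonal covariances = 7.10
σ²_total = 10.04 + 2 × 7.10 = 24.24
α = (k/(k−1))·(1 − ΣVar(i)/σ²_total) = (5/4)·(1 − 10.04/24.24) = 0.73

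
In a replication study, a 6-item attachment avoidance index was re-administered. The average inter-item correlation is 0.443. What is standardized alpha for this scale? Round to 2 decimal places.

Standardized α = k·r̄ / (1 + (k−1)·r̄) = 6 × 0.443 / (1 + 5 × 0.443)
  = 2.6580 / 3.2150 = 0.83

α = 0.83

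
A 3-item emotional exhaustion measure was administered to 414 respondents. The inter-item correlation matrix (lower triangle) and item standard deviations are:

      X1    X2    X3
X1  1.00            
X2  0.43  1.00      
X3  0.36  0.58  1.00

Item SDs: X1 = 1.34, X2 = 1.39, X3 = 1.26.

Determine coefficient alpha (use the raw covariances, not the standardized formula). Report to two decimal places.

α = 0.72

Σσ²ᵢ = 1.34² + 1.39² + 1.26² = 5.3153
Covariances σ_ij = r_ij · s_i · s_j:
  σ(X1,X2) = 0.43 × 1.34 × 1.39 = 0.8009
  σ(X1,X3) = 0.36 × 1.34 × 1.26 = 0.6078
  σ(X2,X3) = 0.58 × 1.39 × 1.26 = 1.0158
σ²_T = Σσ²ᵢ + 2·Σσ_ij = 5.3153 + 2 × 2.4245 = 10.1643
α = (3/2)·(1 − 5.3153/10.1643) = 0.72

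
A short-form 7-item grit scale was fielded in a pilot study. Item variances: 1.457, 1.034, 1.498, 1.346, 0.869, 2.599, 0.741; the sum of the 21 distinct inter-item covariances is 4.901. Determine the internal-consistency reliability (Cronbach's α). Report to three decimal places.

α = 0.591

ΣVar(i) = 1.457 + 1.034 + 1.498 + 1.346 + 0.869 + 2.599 + 0.741 = 9.544
Sum of distinct covariances = 4.901
total variance = ΣVar(i) + 2·Σcov = 9.544 + 2 × 4.901 = 19.346
α = (7/6)·(1 − 9.544/19.346) = 0.591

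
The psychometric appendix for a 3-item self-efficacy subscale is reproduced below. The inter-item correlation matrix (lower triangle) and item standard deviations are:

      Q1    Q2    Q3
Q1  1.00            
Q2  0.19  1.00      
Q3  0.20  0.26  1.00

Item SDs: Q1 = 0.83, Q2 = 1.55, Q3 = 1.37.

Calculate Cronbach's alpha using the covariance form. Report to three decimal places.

Cronbach's alpha = 0.438

Σσ²ᵢ = 0.83² + 1.55² + 1.37² = 4.9683
Covariances σ_ij = r_ij · s_i · s_j:
  σ(Q1,Q2) = 0.19 × 0.83 × 1.55 = 0.2444
  σ(Q1,Q3) = 0.20 × 0.83 × 1.37 = 0.2274
  σ(Q2,Q3) = 0.26 × 1.55 × 1.37 = 0.5521
σ²_T = Σσ²ᵢ + 2·Σσ_ij = 4.9683 + 2 × 1.0239 = 7.0161
α = (3/2)·(1 − 4.9683/7.0161) = 0.438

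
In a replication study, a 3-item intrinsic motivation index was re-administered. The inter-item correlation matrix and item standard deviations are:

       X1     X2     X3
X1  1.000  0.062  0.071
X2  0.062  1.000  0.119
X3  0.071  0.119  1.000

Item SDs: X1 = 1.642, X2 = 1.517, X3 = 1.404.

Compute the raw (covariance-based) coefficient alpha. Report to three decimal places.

coefficient alpha = 0.211

Σσ²ᵢ = 1.642² + 1.517² + 1.404² = 6.9687
Covariances σ_ij = r_ij · s_i · s_j:
  σ(X1,X2) = 0.062 × 1.642 × 1.517 = 0.1544
  σ(X1,X3) = 0.071 × 1.642 × 1.404 = 0.1637
  σ(X2,X3) = 0.119 × 1.517 × 1.404 = 0.2535
σ²_T = Σσ²ᵢ + 2·Σσ_ij = 6.9687 + 2 × 0.5716 = 8.1119
α = (3/2)·(1 − 6.9687/8.1119) = 0.211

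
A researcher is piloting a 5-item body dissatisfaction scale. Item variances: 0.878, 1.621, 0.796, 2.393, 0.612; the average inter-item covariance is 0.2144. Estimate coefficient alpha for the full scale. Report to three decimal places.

α = 0.506

Σσᵢ² = 0.878 + 1.621 + 0.796 + 2.393 + 0.612 = 6.300
Sum of the 10 distinct covariances = 10 × 0.2144 = 2.1440
Var(T) = Σσᵢ² + 2·Σcov = 6.300 + 2 × 2.1440 = 10.5880
α = (5/4)·(1 − 6.300/10.5880) = 0.506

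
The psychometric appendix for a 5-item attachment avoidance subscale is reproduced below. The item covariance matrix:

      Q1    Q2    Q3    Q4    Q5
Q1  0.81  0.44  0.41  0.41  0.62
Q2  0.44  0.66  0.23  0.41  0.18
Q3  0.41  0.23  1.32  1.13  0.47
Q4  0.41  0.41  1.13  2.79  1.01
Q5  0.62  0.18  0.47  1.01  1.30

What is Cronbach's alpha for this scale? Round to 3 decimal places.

sum of item variances = 0.81 + 0.66 + 1.32 + 2.79 + 1.30 = 6.88
Sum of the distinct covariances = 5.31
total variance = 6.88 + 2 × 5.31 = 17.50
α = (k/(k−1))·(1 − sum of item variances/total variance) = (5/4)·(1 − 6.88/17.50) = 0.759

α = 0.759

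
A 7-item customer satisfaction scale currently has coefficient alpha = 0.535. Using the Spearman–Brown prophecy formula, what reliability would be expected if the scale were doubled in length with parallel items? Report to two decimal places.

Length factor m = 2
α' = m·α / (1 + (m−1)·α)
   = 2 × 0.535 / (1 + (2 − 1) × 0.535)
   = 1.0700 / 1.5350 = 0.70

predicted reliability = 0.70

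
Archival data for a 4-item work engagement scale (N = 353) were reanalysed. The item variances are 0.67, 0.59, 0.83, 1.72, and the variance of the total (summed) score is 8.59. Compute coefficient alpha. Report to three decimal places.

Σσᵢ² = 0.67 + 0.59 + 0.83 + 1.72 = 3.81
α = (k/(k−1))·(1 − Σσᵢ²/Var(T)) = (4/3)·(1 − 3.81/8.59) = 0.742

coefficient alpha = 0.742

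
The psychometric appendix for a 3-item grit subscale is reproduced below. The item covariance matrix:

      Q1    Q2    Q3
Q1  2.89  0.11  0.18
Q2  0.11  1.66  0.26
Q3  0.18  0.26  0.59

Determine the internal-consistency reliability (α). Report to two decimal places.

sum of item variances = 2.89 + 1.66 + 0.59 = 5.14
Σ_{i<j} σ_ij = 0.55
total variance = 5.14 + 2 × 0.55 = 6.24
α = (k/(k−1))·(1 − sum of item variances/total variance) = (3/2)·(1 − 5.14/6.24) = 0.26

α = 0.26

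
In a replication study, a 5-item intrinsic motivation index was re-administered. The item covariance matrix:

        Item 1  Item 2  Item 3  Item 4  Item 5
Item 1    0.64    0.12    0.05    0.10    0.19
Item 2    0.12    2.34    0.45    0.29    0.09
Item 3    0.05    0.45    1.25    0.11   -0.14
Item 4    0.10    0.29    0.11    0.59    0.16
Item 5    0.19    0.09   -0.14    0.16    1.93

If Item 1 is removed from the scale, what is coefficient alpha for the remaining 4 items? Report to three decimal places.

Remaining items: Item 2, Item 3, Item 4, Item 5 (k = 4).
Σσ²ᵢ = 2.34 + 1.25 + 0.59 + 1.93 = 6.11
total variance = 6.11 + 2 × 0.96 = 8.03
α (item deleted) = (4/3)·(1 − 6.11/8.03) = 0.319

coefficient alpha = 0.319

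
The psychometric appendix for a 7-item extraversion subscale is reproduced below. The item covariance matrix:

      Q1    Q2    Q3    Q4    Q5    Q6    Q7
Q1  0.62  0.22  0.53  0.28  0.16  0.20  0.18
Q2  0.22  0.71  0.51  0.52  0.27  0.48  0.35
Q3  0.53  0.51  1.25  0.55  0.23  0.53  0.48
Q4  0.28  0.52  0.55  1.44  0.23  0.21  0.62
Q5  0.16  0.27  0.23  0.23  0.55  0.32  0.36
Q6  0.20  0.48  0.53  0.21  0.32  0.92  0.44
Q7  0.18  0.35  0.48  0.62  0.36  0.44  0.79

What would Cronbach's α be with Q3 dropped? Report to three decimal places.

Cronbach's α = 0.790

Remaining items: Q1, Q2, Q4, Q5, Q6, Q7 (k = 6).
Σσᵢ² = 0.62 + 0.71 + 1.44 + 0.55 + 0.92 + 0.79 = 5.03
σ²_T = 5.03 + 2 × 4.84 = 14.71
α (item deleted) = (6/5)·(1 − 5.03/14.71) = 0.790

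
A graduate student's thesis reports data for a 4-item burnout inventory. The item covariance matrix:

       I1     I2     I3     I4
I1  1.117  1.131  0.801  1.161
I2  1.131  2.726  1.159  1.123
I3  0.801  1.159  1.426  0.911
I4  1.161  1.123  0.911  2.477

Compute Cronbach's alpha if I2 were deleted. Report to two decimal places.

Remaining items: I1, I3, I4 (k = 3).
Σσ²ᵢ = 1.117 + 1.426 + 2.477 = 5.020
σ²_total = 5.020 + 2 × 2.873 = 10.766
α (item deleted) = (3/2)·(1 − 5.020/10.766) = 0.80

Cronbach's alpha = 0.80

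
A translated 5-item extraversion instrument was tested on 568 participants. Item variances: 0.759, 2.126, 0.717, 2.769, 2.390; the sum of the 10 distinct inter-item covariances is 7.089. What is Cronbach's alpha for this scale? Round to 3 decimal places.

α = 0.773

Σσ²ᵢ = 0.759 + 2.126 + 0.717 + 2.769 + 2.390 = 8.761
Sum of distinct covariances = 7.089
σ²_total = Σσ²ᵢ + 2·Σcov = 8.761 + 2 × 7.089 = 22.939
α = (5/4)·(1 − 8.761/22.939) = 0.773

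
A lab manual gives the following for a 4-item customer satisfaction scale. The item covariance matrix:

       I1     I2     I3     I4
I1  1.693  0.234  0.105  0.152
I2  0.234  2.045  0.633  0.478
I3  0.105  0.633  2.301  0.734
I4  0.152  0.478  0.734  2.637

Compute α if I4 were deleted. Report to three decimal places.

α = 0.365

Remaining items: I1, I2, I3 (k = 3).
Σσᵢ² = 1.693 + 2.045 + 2.301 = 6.039
Var(T) = 6.039 + 2 × 0.972 = 7.983
α (item deleted) = (3/2)·(1 − 6.039/7.983) = 0.365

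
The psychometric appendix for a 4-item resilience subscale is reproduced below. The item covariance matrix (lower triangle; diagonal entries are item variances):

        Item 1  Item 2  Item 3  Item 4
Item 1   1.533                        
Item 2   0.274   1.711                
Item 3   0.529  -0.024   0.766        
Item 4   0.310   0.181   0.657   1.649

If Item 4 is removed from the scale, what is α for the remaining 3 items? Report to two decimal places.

α = 0.42

Remaining items: Item 1, Item 2, Item 3 (k = 3).
Σσ²ᵢ = 1.533 + 1.711 + 0.766 = 4.010
total variance = 4.010 + 2 × 0.779 = 5.568
α (item deleted) = (3/2)·(1 − 4.010/5.568) = 0.42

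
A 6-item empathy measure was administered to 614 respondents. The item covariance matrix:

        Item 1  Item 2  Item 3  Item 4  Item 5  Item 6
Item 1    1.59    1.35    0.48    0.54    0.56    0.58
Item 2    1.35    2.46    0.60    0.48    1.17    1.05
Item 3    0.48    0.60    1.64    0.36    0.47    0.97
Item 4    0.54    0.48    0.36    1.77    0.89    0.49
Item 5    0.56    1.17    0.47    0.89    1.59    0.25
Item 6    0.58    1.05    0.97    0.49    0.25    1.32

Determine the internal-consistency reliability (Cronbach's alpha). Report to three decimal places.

α = 0.797

ΣVar(i) = 1.59 + 2.46 + 1.64 + 1.77 + 1.59 + 1.32 = 10.37
Sum of the distinct covariances = 10.24
Var(T) = 10.37 + 2 × 10.24 = 30.85
α = (k/(k−1))·(1 − ΣVar(i)/Var(T)) = (6/5)·(1 − 10.37/30.85) = 0.797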